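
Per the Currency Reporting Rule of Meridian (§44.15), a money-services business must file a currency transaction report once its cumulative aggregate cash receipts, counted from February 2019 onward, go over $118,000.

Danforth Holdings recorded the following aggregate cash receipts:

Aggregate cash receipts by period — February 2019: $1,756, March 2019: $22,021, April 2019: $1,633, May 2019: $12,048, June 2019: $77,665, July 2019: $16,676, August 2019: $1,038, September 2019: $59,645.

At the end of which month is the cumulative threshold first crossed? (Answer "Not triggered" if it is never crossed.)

Through February 2019: $1,756
Through March 2019: $23,777
Through April 2019: $25,410
Through May 2019: $37,458
Through June 2019: $115,123
Through July 2019: $131,799 ← exceeds threshold

July 2019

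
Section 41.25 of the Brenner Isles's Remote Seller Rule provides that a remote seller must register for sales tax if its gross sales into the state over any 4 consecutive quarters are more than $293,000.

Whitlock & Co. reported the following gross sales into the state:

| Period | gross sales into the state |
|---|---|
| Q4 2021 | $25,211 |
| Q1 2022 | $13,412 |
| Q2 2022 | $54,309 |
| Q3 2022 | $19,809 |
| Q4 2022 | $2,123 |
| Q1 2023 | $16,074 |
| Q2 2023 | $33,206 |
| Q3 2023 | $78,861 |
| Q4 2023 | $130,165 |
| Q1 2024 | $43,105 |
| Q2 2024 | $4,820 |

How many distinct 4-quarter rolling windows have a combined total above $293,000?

Q4 2021–Q3 2022: $25,211 + $13,412 + $54,309 + $19,809 = $112,741 (under)
Q1 2022–Q4 2022: $13,412 + $54,309 + $19,809 + $2,123 = $89,653 (under)
Q2 2022–Q1 2023: $54,309 + $19,809 + $2,123 + $16,074 = $92,315 (under)
Q3 2022–Q2 2023: $19,809 + $2,123 + $16,074 + $33,206 = $71,212 (under)
Q4 2022–Q3 2023: $2,123 + $16,074 + $33,206 + $78,861 = $130,264 (under)
Q1 2023–Q4 2023: $16,074 + $33,206 + $78,861 + $130,165 = $258,306 (under)
Q2 2023–Q1 2024: $33,206 + $78,861 + $130,165 + $43,105 = $285,337 (under)
Q3 2023–Q2 2024: $78,861 + $130,165 + $43,105 + $4,820 = $256,951 (under)
0 windows exceed the threshold.

0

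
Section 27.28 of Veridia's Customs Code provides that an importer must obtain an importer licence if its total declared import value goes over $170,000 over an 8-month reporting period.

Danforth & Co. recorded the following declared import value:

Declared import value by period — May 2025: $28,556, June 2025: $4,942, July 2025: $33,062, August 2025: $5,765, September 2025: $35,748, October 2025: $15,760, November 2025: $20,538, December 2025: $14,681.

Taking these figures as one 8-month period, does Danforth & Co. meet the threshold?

No

Total declared import value: $28,556 + $4,942 + $33,062 + $5,765 + $35,748 + $15,760 + $20,538 + $14,681 = $159,052.
$159,052 ≤ $170,000, so the threshold is not exceeded.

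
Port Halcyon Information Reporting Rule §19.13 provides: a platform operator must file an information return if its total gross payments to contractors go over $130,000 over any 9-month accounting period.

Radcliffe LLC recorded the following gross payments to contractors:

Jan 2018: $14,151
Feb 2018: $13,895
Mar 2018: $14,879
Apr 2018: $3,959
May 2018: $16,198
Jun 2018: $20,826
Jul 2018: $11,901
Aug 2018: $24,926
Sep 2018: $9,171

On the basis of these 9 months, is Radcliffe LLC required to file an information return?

No

Total gross payments to contractors: $14,151 + $13,895 + $14,879 + $3,959 + $16,198 + $20,826 + $11,901 + $24,926 + $9,171 = $129,906.
$129,906 ≤ $130,000, so the threshold is not exceeded.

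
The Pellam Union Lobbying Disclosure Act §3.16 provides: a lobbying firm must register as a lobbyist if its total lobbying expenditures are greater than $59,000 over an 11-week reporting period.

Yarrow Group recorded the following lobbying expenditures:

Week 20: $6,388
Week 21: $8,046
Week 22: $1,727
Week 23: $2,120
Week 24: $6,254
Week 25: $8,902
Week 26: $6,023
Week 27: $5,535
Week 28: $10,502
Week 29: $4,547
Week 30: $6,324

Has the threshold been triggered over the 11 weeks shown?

Yes

Total lobbying expenditures: $6,388 + $8,046 + $1,727 + $2,120 + $6,254 + $8,902 + $6,023 + $5,535 + $10,502 + $4,547 + $6,324 = $66,368.
$66,368 > $59,000, so the threshold is exceeded.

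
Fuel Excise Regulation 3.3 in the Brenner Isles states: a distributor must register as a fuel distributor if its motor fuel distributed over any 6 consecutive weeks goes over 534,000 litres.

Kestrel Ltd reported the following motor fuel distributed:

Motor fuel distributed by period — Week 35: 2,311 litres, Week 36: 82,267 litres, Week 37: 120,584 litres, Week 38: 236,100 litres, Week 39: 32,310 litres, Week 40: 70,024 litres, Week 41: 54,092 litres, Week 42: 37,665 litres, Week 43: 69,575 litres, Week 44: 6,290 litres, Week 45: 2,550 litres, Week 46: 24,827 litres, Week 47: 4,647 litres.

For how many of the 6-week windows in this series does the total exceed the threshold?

Week 35–Week 40: 2,311 litres + 82,267 litres + 120,584 litres + 236,100 litres + 32,310 litres + 70,024 litres = 543,596 litres (over)
Week 36–Week 41: 82,267 litres + 120,584 litres + 236,100 litres + 32,310 litres + 70,024 litres + 54,092 litres = 595,377 litres (over)
Week 37–Week 42: 120,584 litres + 236,100 litres + 32,310 litres + 70,024 litres + 54,092 litres + 37,665 litres = 550,775 litres (over)
Week 38–Week 43: 236,100 litres + 32,310 litres + 70,024 litres + 54,092 litres + 37,665 litres + 69,575 litres = 499,766 litres (under)
Week 39–Week 44: 32,310 litres + 70,024 litres + 54,092 litres + 37,665 litres + 69,575 litres + 6,290 litres = 269,956 litres (under)
Week 40–Week 45: 70,024 litres + 54,092 litres + 37,665 litres + 69,575 litres + 6,290 litres + 2,550 litres = 240,196 litres (under)
Week 41–Week 46: 54,092 litres + 37,665 litres + 69,575 litres + 6,290 litres + 2,550 litres + 24,827 litres = 194,999 litres (under)
Week 42–Week 47: 37,665 litres + 69,575 litres + 6,290 litres + 2,550 litres + 24,827 litres + 4,647 litres = 145,554 litres (under)
3 windows exceed the threshold.

3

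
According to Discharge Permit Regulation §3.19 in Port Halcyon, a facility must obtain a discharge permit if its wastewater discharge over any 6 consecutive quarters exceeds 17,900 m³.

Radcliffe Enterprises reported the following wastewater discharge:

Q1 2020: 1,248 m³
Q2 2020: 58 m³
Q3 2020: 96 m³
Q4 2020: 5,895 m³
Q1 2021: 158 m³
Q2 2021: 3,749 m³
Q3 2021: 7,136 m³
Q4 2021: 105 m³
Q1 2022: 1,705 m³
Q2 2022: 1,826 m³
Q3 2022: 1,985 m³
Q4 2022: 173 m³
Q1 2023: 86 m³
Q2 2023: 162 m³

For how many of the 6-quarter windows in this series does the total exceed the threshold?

1

Q1 2020–Q2 2021: 1,248 m³ + 58 m³ + 96 m³ + 5,895 m³ + 158 m³ + 3,749 m³ = 11,204 m³ (under)
Q2 2020–Q3 2021: 58 m³ + 96 m³ + 5,895 m³ + 158 m³ + 3,749 m³ + 7,136 m³ = 17,092 m³ (under)
Q3 2020–Q4 2021: 96 m³ + 5,895 m³ + 158 m³ + 3,749 m³ + 7,136 m³ + 105 m³ = 17,139 m³ (under)
Q4 2020–Q1 2022: 5,895 m³ + 158 m³ + 3,749 m³ + 7,136 m³ + 105 m³ + 1,705 m³ = 18,748 m³ (over)
Q1 2021–Q2 2022: 158 m³ + 3,749 m³ + 7,136 m³ + 105 m³ + 1,705 m³ + 1,826 m³ = 14,679 m³ (under)
Q2 2021–Q3 2022: 3,749 m³ + 7,136 m³ + 105 m³ + 1,705 m³ + 1,826 m³ + 1,985 m³ = 16,506 m³ (under)
Q3 2021–Q4 2022: 7,136 m³ + 105 m³ + 1,705 m³ + 1,826 m³ + 1,985 m³ + 173 m³ = 12,930 m³ (under)
Q4 2021–Q1 2023: 105 m³ + 1,705 m³ + 1,826 m³ + 1,985 m³ + 173 m³ + 86 m³ = 5,880 m³ (under)
Q1 2022–Q2 2023: 1,705 m³ + 1,826 m³ + 1,985 m³ + 173 m³ + 86 m³ + 162 m³ = 5,937 m³ (under)
1 window exceeds the threshold.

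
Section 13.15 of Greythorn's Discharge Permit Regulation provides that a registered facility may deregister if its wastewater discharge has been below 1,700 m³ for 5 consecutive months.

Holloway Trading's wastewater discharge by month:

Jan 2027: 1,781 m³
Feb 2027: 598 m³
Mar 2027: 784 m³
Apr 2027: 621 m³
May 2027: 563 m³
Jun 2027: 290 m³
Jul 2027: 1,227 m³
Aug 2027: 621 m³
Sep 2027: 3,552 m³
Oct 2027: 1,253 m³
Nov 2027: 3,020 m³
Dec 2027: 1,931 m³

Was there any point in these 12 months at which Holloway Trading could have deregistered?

Months below 1,700 m³: Feb 2027, Mar 2027, Apr 2027, May 2027, Jun 2027, Jul 2027, Aug 2027, Oct 2027.
Longest run of consecutive months below the threshold: 7.
7 ≥ 5, so Holloway Trading became eligible.

Yes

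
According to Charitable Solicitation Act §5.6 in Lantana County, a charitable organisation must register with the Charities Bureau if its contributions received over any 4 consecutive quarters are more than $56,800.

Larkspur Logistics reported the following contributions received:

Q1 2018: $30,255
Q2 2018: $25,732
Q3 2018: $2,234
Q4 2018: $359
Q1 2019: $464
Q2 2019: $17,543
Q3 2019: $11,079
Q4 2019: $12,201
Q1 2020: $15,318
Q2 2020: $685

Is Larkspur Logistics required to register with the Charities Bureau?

Yes

Q1 2018–Q4 2018: $30,255 + $25,732 + $2,234 + $359 = $58,580 (over)
Q2 2018–Q1 2019: $25,732 + $2,234 + $359 + $464 = $28,789 (under)
Q3 2018–Q2 2019: $2,234 + $359 + $464 + $17,543 = $20,600 (under)
Q4 2018–Q3 2019: $359 + $464 + $17,543 + $11,079 = $29,445 (under)
Q1 2019–Q4 2019: $464 + $17,543 + $11,079 + $12,201 = $41,287 (under)
Q2 2019–Q1 2020: $17,543 + $11,079 + $12,201 + $15,318 = $56,141 (under)
Q3 2019–Q2 2020: $11,079 + $12,201 + $15,318 + $685 = $39,283 (under)
At least one window exceeds $56,800.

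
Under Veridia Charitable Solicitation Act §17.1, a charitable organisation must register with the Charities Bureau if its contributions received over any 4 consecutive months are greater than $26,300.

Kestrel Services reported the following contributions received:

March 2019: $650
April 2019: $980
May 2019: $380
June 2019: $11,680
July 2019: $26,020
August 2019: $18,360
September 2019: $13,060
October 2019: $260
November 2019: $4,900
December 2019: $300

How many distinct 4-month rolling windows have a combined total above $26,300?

March 2019–June 2019: $650 + $980 + $380 + $11,680 = $13,690 (under)
April 2019–July 2019: $980 + $380 + $11,680 + $26,020 = $39,060 (over)
May 2019–August 2019: $380 + $11,680 + $26,020 + $18,360 = $56,440 (over)
June 2019–September 2019: $11,680 + $26,020 + $18,360 + $13,060 = $69,120 (over)
July 2019–October 2019: $26,020 + $18,360 + $13,060 + $260 = $57,700 (over)
August 2019–November 2019: $18,360 + $13,060 + $260 + $4,900 = $36,580 (over)
September 2019–December 2019: $13,060 + $260 + $4,900 + $300 = $18,520 (under)
5 windows exceed the threshold.

5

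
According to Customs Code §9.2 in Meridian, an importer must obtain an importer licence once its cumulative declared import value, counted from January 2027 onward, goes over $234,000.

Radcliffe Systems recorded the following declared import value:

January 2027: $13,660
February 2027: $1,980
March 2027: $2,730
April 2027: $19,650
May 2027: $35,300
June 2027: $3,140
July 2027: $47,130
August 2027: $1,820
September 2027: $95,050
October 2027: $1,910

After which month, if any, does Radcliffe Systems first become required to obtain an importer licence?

Through January 2027: $13,660
Through February 2027: $15,640
Through March 2027: $18,370
Through April 2027: $38,020
Through May 2027: $73,320
Through June 2027: $76,460
Through July 2027: $123,590
Through August 2027: $125,410
Through September 2027: $220,460
Through October 2027: $222,370
Final cumulative total $222,370 ≤ $234,000; the threshold is never exceeded.

Not triggered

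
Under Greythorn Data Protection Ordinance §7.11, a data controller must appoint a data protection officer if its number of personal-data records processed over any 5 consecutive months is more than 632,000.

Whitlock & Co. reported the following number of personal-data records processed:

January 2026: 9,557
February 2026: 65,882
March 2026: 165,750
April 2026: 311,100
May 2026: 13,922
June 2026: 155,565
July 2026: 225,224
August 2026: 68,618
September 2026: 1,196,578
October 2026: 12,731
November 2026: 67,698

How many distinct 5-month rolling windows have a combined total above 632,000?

6

January 2026–May 2026: 9,557 + 65,882 + 165,750 + 311,100 + 13,922 = 566,211 (under)
February 2026–June 2026: 65,882 + 165,750 + 311,100 + 13,922 + 155,565 = 712,219 (over)
March 2026–July 2026: 165,750 + 311,100 + 13,922 + 155,565 + 225,224 = 871,561 (over)
April 2026–August 2026: 311,100 + 13,922 + 155,565 + 225,224 + 68,618 = 774,429 (over)
May 2026–September 2026: 13,922 + 155,565 + 225,224 + 68,618 + 1,196,578 = 1,659,907 (over)
June 2026–October 2026: 155,565 + 225,224 + 68,618 + 1,196,578 + 12,731 = 1,658,716 (over)
July 2026–November 2026: 225,224 + 68,618 + 1,196,578 + 12,731 + 67,698 = 1,570,849 (over)
6 windows exceed the threshold.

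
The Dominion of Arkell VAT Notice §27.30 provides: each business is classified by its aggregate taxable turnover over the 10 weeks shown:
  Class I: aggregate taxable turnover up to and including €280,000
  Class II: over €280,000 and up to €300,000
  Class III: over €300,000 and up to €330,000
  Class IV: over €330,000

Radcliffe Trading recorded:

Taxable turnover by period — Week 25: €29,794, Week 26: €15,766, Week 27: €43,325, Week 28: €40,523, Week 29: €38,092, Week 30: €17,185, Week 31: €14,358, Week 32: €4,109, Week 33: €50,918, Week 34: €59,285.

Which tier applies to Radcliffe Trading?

Aggregate taxable turnover: €29,794 + €15,766 + €43,325 + €40,523 + €38,092 + €17,185 + €14,358 + €4,109 + €50,918 + €59,285 = €313,355.
€300,000 < €313,355 ≤ €330,000, so Class III applies.

Class III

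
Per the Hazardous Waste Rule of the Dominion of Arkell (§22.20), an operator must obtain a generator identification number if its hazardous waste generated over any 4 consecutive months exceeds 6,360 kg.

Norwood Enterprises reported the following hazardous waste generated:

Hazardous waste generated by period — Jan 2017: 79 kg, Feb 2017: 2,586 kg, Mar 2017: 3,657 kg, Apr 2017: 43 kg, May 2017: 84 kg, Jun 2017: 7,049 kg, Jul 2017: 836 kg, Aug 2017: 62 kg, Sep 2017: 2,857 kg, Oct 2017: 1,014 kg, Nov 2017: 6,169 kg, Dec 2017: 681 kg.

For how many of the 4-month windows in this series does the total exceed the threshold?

Jan 2017–Apr 2017: 79 kg + 2,586 kg + 3,657 kg + 43 kg = 6,365 kg (over)
Feb 2017–May 2017: 2,586 kg + 3,657 kg + 43 kg + 84 kg = 6,370 kg (over)
Mar 2017–Jun 2017: 3,657 kg + 43 kg + 84 kg + 7,049 kg = 10,833 kg (over)
Apr 2017–Jul 2017: 43 kg + 84 kg + 7,049 kg + 836 kg = 8,012 kg (over)
May 2017–Aug 2017: 84 kg + 7,049 kg + 836 kg + 62 kg = 8,031 kg (over)
Jun 2017–Sep 2017: 7,049 kg + 836 kg + 62 kg + 2,857 kg = 10,804 kg (over)
Jul 2017–Oct 2017: 836 kg + 62 kg + 2,857 kg + 1,014 kg = 4,769 kg (under)
Aug 2017–Nov 2017: 62 kg + 2,857 kg + 1,014 kg + 6,169 kg = 10,102 kg (over)
Sep 2017–Dec 2017: 2,857 kg + 1,014 kg + 6,169 kg + 681 kg = 10,721 kg (over)
8 windows exceed the threshold.

8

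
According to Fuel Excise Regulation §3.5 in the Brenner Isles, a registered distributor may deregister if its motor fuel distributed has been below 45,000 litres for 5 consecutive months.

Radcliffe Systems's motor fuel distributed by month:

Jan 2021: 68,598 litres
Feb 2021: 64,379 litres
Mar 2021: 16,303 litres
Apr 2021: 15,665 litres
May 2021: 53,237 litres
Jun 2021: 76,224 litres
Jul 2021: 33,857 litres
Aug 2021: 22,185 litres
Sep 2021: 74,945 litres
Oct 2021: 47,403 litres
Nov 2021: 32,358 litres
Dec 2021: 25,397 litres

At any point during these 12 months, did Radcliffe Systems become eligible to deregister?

Months below 45,000 litres: Mar 2021, Apr 2021, Jul 2021, Aug 2021, Nov 2021, Dec 2021.
Longest run of consecutive months below the threshold: 2.
2 < 5, so Radcliffe Systems never became eligible.

No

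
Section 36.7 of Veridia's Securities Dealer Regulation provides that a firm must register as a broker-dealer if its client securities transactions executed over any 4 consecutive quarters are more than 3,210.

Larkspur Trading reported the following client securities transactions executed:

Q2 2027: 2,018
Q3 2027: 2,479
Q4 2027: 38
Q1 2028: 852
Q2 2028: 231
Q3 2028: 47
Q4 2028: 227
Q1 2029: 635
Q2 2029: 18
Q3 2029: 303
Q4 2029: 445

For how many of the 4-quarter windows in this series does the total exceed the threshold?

Q2 2027–Q1 2028: 2,018 + 2,479 + 38 + 852 = 5,387 (over)
Q3 2027–Q2 2028: 2,479 + 38 + 852 + 231 = 3,600 (over)
Q4 2027–Q3 2028: 38 + 852 + 231 + 47 = 1,168 (under)
Q1 2028–Q4 2028: 852 + 231 + 47 + 227 = 1,357 (under)
Q2 2028–Q1 2029: 231 + 47 + 227 + 635 = 1,140 (under)
Q3 2028–Q2 2029: 47 + 227 + 635 + 18 = 927 (under)
Q4 2028–Q3 2029: 227 + 635 + 18 + 303 = 1,183 (under)
Q1 2029–Q4 2029: 635 + 18 + 303 + 445 = 1,401 (under)
2 windows exceed the threshold.

2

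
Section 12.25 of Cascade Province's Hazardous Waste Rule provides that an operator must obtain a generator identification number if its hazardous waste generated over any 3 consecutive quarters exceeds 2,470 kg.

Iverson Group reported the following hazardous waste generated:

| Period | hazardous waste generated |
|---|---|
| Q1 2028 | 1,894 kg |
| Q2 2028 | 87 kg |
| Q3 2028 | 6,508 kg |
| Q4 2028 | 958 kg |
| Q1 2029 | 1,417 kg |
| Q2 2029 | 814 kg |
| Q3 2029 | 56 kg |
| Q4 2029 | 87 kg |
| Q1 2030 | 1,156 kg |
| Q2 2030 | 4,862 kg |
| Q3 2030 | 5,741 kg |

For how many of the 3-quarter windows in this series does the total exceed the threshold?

6

Q1 2028–Q3 2028: 1,894 kg + 87 kg + 6,508 kg = 8,489 kg (over)
Q2 2028–Q4 2028: 87 kg + 6,508 kg + 958 kg = 7,553 kg (over)
Q3 2028–Q1 2029: 6,508 kg + 958 kg + 1,417 kg = 8,883 kg (over)
Q4 2028–Q2 2029: 958 kg + 1,417 kg + 814 kg = 3,189 kg (over)
Q1 2029–Q3 2029: 1,417 kg + 814 kg + 56 kg = 2,287 kg (under)
Q2 2029–Q4 2029: 814 kg + 56 kg + 87 kg = 957 kg (under)
Q3 2029–Q1 2030: 56 kg + 87 kg + 1,156 kg = 1,299 kg (under)
Q4 2029–Q2 2030: 87 kg + 1,156 kg + 4,862 kg = 6,105 kg (over)
Q1 2030–Q3 2030: 1,156 kg + 4,862 kg + 5,741 kg = 11,759 kg (over)
6 windows exceed the threshold.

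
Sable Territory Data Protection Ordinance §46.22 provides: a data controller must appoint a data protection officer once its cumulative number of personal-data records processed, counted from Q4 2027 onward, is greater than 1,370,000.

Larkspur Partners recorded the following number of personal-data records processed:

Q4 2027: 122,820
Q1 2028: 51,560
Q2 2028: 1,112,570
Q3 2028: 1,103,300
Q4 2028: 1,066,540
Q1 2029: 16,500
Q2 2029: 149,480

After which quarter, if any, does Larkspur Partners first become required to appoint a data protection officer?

Q3 2028

Through Q4 2027: 122,820
Through Q1 2028: 174,380
Through Q2 2028: 1,286,950
Through Q3 2028: 2,390,250 ← exceeds threshold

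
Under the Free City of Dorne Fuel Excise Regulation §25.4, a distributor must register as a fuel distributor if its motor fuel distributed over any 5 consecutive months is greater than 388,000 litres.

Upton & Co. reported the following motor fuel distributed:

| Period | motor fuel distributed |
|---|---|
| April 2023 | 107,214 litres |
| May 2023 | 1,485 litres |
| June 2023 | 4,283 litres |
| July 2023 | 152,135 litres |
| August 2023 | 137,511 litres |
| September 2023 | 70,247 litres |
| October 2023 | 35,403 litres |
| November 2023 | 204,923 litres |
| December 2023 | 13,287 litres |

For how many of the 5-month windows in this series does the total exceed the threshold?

4

April 2023–August 2023: 107,214 litres + 1,485 litres + 4,283 litres + 152,135 litres + 137,511 litres = 402,628 litres (over)
May 2023–September 2023: 1,485 litres + 4,283 litres + 152,135 litres + 137,511 litres + 70,247 litres = 365,661 litres (under)
June 2023–October 2023: 4,283 litres + 152,135 litres + 137,511 litres + 70,247 litres + 35,403 litres = 399,579 litres (over)
July 2023–November 2023: 152,135 litres + 137,511 litres + 70,247 litres + 35,403 litres + 204,923 litres = 600,219 litres (over)
August 2023–December 2023: 137,511 litres + 70,247 litres + 35,403 litres + 204,923 litres + 13,287 litres = 461,371 litres (over)
4 windows exceed the threshold.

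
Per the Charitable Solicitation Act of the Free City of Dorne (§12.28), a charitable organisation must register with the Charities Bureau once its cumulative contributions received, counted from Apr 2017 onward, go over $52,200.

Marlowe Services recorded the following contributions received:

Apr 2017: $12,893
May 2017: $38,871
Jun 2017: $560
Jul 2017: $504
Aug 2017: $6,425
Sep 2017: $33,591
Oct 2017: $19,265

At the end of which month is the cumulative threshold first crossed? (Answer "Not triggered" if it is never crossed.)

Through Apr 2017: $12,893
Through May 2017: $51,764
Through Jun 2017: $52,324 ← exceeds threshold

Jun 2017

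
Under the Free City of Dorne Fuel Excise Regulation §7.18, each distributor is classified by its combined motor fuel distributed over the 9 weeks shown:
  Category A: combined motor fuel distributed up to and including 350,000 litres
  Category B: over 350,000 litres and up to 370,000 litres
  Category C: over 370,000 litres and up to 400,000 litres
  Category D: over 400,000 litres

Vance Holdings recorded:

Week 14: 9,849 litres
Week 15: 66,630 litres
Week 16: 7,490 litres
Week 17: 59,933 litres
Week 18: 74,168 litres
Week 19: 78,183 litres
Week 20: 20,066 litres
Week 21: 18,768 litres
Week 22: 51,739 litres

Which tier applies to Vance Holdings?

Category C

Combined motor fuel distributed: 9,849 litres + 66,630 litres + 7,490 litres + 59,933 litres + 74,168 litres + 78,183 litres + 20,066 litres + 18,768 litres + 51,739 litres = 386,826 litres.
370,000 litres < 386,826 litres ≤ 400,000 litres, so Category C applies.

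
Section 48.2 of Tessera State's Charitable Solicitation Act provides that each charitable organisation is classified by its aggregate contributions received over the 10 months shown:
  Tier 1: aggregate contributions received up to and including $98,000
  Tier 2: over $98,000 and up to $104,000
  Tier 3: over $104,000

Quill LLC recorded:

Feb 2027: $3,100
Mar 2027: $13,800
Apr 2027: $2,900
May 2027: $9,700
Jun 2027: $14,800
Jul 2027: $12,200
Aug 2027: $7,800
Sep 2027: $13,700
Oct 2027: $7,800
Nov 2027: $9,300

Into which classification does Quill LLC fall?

Aggregate contributions received: $3,100 + $13,800 + $2,900 + $9,700 + $14,800 + $12,200 + $7,800 + $13,700 + $7,800 + $9,300 = $95,100.
$95,100 ≤ $98,000, so Tier 1 applies.

Tier 1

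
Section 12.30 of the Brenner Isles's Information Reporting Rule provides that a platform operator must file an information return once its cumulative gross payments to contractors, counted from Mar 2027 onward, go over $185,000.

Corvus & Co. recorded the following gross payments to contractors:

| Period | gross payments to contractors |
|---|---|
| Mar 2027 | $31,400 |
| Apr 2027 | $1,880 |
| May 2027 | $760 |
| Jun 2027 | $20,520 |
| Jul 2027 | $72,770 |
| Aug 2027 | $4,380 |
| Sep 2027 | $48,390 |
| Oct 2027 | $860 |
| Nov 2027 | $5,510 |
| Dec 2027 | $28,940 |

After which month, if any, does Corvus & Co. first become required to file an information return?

Nov 2027

Through Mar 2027: $31,400
Through Apr 2027: $33,280
Through May 2027: $34,040
Through Jun 2027: $54,560
Through Jul 2027: $127,330
Through Aug 2027: $131,710
Through Sep 2027: $180,100
Through Oct 2027: $180,960
Through Nov 2027: $186,470 ← exceeds threshold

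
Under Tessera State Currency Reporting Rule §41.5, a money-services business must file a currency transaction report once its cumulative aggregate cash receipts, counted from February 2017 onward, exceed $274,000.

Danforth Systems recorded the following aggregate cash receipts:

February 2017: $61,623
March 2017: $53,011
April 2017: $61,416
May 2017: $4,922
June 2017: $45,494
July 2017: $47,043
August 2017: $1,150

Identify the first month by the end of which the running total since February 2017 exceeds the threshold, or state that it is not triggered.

August 2017

Through February 2017: $61,623
Through March 2017: $114,634
Through April 2017: $176,050
Through May 2017: $180,972
Through June 2017: $226,466
Through July 2017: $273,509
Through August 2017: $274,659 ← exceeds threshold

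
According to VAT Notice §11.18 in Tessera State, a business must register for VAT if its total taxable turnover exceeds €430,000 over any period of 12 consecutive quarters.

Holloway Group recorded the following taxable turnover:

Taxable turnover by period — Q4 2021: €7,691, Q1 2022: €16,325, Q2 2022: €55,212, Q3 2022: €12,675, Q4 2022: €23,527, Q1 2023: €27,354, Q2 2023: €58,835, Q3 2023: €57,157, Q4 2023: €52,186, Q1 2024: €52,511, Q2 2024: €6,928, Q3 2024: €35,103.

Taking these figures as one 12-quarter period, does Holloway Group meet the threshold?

Total taxable turnover: €7,691 + €16,325 + €55,212 + €12,675 + €23,527 + €27,354 + €58,835 + €57,157 + €52,186 + €52,511 + €6,928 + €35,103 = €405,504.
€405,504 ≤ €430,000, so the threshold is not exceeded.

No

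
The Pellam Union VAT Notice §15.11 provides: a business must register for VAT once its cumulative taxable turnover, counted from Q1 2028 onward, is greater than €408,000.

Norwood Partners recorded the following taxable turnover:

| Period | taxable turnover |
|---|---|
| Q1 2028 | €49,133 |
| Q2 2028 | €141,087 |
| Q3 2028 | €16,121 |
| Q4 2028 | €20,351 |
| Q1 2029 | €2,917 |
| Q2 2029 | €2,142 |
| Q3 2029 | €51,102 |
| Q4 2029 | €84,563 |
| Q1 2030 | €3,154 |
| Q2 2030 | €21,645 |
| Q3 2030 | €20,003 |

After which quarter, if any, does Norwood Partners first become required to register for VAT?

Through Q1 2028: €49,133
Through Q2 2028: €190,220
Through Q3 2028: €206,341
Through Q4 2028: €226,692
Through Q1 2029: €229,609
Through Q2 2029: €231,751
Through Q3 2029: €282,853
Through Q4 2029: €367,416
Through Q1 2030: €370,570
Through Q2 2030: €392,215
Through Q3 2030: €412,218 ← exceeds threshold

Q3 2030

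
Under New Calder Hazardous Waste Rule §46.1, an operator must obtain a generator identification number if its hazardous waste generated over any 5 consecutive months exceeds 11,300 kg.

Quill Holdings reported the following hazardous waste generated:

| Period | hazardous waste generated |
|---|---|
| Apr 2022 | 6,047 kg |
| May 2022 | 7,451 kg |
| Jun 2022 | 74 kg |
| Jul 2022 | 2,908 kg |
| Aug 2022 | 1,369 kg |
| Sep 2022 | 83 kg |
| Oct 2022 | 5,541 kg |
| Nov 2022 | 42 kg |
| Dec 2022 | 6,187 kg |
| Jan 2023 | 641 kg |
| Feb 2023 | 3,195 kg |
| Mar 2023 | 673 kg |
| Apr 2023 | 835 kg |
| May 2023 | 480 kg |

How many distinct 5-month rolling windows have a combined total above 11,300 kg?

6

Apr 2022–Aug 2022: 6,047 kg + 7,451 kg + 74 kg + 2,908 kg + 1,369 kg = 17,849 kg (over)
May 2022–Sep 2022: 7,451 kg + 74 kg + 2,908 kg + 1,369 kg + 83 kg = 11,885 kg (over)
Jun 2022–Oct 2022: 74 kg + 2,908 kg + 1,369 kg + 83 kg + 5,541 kg = 9,975 kg (under)
Jul 2022–Nov 2022: 2,908 kg + 1,369 kg + 83 kg + 5,541 kg + 42 kg = 9,943 kg (under)
Aug 2022–Dec 2022: 1,369 kg + 83 kg + 5,541 kg + 42 kg + 6,187 kg = 13,222 kg (over)
Sep 2022–Jan 2023: 83 kg + 5,541 kg + 42 kg + 6,187 kg + 641 kg = 12,494 kg (over)
Oct 2022–Feb 2023: 5,541 kg + 42 kg + 6,187 kg + 641 kg + 3,195 kg = 15,606 kg (over)
Nov 2022–Mar 2023: 42 kg + 6,187 kg + 641 kg + 3,195 kg + 673 kg = 10,738 kg (under)
Dec 2022–Apr 2023: 6,187 kg + 641 kg + 3,195 kg + 673 kg + 835 kg = 11,531 kg (over)
Jan 2023–May 2023: 641 kg + 3,195 kg + 673 kg + 835 kg + 480 kg = 5,824 kg (under)
6 windows exceed the threshold.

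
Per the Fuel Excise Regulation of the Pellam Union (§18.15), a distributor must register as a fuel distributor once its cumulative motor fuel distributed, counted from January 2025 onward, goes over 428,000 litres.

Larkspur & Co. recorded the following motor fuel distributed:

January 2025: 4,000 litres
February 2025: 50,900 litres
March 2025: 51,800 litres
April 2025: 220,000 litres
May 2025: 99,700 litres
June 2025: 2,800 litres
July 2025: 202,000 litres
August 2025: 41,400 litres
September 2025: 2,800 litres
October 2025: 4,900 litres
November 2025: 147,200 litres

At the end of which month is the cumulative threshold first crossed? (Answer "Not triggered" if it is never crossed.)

Through January 2025: 4,000 litres
Through February 2025: 54,900 litres
Through March 2025: 106,700 litres
Through April 2025: 326,700 litres
Through May 2025: 426,400 litres
Through June 2025: 429,200 litres ← exceeds threshold

June 2025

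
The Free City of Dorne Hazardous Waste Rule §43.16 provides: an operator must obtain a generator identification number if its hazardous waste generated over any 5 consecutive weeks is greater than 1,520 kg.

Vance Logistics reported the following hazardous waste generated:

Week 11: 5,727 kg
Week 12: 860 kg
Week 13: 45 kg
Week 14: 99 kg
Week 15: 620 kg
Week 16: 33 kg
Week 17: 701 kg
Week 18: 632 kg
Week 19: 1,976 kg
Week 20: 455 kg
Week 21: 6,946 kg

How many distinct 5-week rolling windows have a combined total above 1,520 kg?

6

Week 11–Week 15: 5,727 kg + 860 kg + 45 kg + 99 kg + 620 kg = 7,351 kg (over)
Week 12–Week 16: 860 kg + 45 kg + 99 kg + 620 kg + 33 kg = 1,657 kg (over)
Week 13–Week 17: 45 kg + 99 kg + 620 kg + 33 kg + 701 kg = 1,498 kg (under)
Week 14–Week 18: 99 kg + 620 kg + 33 kg + 701 kg + 632 kg = 2,085 kg (over)
Week 15–Week 19: 620 kg + 33 kg + 701 kg + 632 kg + 1,976 kg = 3,962 kg (over)
Week 16–Week 20: 33 kg + 701 kg + 632 kg + 1,976 kg + 455 kg = 3,797 kg (over)
Week 17–Week 21: 701 kg + 632 kg + 1,976 kg + 455 kg + 6,946 kg = 10,710 kg (over)
6 windows exceed the threshold.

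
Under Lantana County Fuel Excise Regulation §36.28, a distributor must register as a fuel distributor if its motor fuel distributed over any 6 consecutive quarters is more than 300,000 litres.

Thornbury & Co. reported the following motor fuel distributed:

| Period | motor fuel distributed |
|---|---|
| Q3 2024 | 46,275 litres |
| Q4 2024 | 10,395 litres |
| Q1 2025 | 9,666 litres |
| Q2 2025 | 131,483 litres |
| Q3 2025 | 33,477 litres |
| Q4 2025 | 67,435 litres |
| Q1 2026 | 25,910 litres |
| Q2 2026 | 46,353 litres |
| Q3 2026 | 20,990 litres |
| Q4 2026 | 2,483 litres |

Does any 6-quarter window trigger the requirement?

Q3 2024–Q4 2025: 46,275 litres + 10,395 litres + 9,666 litres + 131,483 litres + 33,477 litres + 67,435 litres = 298,731 litres (under)
Q4 2024–Q1 2026: 10,395 litres + 9,666 litres + 131,483 litres + 33,477 litres + 67,435 litres + 25,910 litres = 278,366 litres (under)
Q1 2025–Q2 2026: 9,666 litres + 131,483 litres + 33,477 litres + 67,435 litres + 25,910 litres + 46,353 litres = 314,324 litres (over)
Q2 2025–Q3 2026: 131,483 litres + 33,477 litres + 67,435 litres + 25,910 litres + 46,353 litres + 20,990 litres = 325,648 litres (over)
Q3 2025–Q4 2026: 33,477 litres + 67,435 litres + 25,910 litres + 46,353 litres + 20,990 litres + 2,483 litres = 196,648 litres (under)
At least one window exceeds 300,000 litres.

Yes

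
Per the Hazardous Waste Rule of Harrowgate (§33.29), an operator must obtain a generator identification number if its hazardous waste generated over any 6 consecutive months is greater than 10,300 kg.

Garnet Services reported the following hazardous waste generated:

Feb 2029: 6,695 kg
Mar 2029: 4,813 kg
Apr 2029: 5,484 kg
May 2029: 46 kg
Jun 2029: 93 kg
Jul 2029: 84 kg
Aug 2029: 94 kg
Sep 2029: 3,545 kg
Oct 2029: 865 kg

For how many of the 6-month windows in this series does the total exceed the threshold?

2

Feb 2029–Jul 2029: 6,695 kg + 4,813 kg + 5,484 kg + 46 kg + 93 kg + 84 kg = 17,215 kg (over)
Mar 2029–Aug 2029: 4,813 kg + 5,484 kg + 46 kg + 93 kg + 84 kg + 94 kg = 10,614 kg (over)
Apr 2029–Sep 2029: 5,484 kg + 46 kg + 93 kg + 84 kg + 94 kg + 3,545 kg = 9,346 kg (under)
May 2029–Oct 2029: 46 kg + 93 kg + 84 kg + 94 kg + 3,545 kg + 865 kg = 4,727 kg (under)
2 windows exceed the threshold.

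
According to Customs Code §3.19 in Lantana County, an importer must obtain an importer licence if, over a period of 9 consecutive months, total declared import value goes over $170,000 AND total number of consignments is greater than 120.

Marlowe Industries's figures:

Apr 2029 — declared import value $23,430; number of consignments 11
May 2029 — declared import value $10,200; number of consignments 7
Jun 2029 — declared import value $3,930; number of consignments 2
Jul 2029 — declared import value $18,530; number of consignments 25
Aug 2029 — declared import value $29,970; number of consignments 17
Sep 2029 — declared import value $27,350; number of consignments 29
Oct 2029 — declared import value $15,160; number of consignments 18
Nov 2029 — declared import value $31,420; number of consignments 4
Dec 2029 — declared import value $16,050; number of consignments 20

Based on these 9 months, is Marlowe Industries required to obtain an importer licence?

Yes

Total declared import value: $23,430 + $10,200 + $3,930 + $18,530 + $29,970 + $27,350 + $15,160 + $31,420 + $16,050 = $176,040 (> $170,000).
Total number of consignments: 11 + 7 + 2 + 25 + 17 + 29 + 18 + 4 + 20 = 133 (> 120).
The test is 'and': both thresholds are exceeded.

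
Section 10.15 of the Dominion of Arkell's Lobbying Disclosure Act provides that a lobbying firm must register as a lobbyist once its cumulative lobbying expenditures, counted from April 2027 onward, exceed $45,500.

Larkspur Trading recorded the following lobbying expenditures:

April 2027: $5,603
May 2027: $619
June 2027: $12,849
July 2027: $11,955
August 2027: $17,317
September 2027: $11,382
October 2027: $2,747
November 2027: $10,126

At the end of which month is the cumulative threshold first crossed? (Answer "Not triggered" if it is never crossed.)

Through April 2027: $5,603
Through May 2027: $6,222
Through June 2027: $19,071
Through July 2027: $31,026
Through August 2027: $48,343 ← exceeds threshold

August 2027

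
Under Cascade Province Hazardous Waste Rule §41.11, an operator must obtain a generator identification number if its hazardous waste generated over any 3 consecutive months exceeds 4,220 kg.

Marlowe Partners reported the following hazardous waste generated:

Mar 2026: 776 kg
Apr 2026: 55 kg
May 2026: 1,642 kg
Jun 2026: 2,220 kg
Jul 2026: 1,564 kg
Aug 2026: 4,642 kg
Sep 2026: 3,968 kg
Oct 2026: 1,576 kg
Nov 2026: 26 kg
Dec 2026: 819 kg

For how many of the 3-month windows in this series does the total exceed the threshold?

Mar 2026–May 2026: 776 kg + 55 kg + 1,642 kg = 2,473 kg (under)
Apr 2026–Jun 2026: 55 kg + 1,642 kg + 2,220 kg = 3,917 kg (under)
May 2026–Jul 2026: 1,642 kg + 2,220 kg + 1,564 kg = 5,426 kg (over)
Jun 2026–Aug 2026: 2,220 kg + 1,564 kg + 4,642 kg = 8,426 kg (over)
Jul 2026–Sep 2026: 1,564 kg + 4,642 kg + 3,968 kg = 10,174 kg (over)
Aug 2026–Oct 2026: 4,642 kg + 3,968 kg + 1,576 kg = 10,186 kg (over)
Sep 2026–Nov 2026: 3,968 kg + 1,576 kg + 26 kg = 5,570 kg (over)
Oct 2026–Dec 2026: 1,576 kg + 26 kg + 819 kg = 2,421 kg (under)
5 windows exceed the threshold.

5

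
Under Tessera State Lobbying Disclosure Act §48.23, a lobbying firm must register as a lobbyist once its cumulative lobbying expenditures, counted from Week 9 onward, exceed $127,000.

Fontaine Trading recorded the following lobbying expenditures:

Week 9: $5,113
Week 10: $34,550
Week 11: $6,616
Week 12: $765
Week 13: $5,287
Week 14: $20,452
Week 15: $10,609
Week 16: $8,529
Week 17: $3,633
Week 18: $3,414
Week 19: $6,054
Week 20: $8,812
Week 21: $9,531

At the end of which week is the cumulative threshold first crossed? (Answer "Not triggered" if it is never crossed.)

Not triggered

Through Week 9: $5,113
Through Week 10: $39,663
Through Week 11: $46,279
Through Week 12: $47,044
Through Week 13: $52,331
Through Week 14: $72,783
Through Week 15: $83,392
Through Week 16: $91,921
Through Week 17: $95,554
Through Week 18: $98,968
Through Week 19: $105,022
Through Week 20: $113,834
Through Week 21: $123,365
Final cumulative total $123,365 ≤ $127,000; the threshold is never exceeded.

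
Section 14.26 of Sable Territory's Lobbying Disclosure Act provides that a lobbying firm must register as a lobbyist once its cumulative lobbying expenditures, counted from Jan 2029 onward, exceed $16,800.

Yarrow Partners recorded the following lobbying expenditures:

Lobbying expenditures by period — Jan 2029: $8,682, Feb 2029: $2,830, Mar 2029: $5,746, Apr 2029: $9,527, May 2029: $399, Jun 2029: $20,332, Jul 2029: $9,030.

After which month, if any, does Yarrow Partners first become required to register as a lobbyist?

Mar 2029

Through Jan 2029: $8,682
Through Feb 2029: $11,512
Through Mar 2029: $17,258 ← exceeds threshold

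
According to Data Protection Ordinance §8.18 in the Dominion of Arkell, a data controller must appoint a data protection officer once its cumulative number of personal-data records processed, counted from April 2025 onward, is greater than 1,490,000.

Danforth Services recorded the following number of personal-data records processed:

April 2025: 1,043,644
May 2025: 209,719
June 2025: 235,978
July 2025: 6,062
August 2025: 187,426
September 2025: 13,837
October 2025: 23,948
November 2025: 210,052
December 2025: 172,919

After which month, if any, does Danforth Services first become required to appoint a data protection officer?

July 2025

Through April 2025: 1,043,644
Through May 2025: 1,253,363
Through June 2025: 1,489,341
Through July 2025: 1,495,403 ← exceeds threshold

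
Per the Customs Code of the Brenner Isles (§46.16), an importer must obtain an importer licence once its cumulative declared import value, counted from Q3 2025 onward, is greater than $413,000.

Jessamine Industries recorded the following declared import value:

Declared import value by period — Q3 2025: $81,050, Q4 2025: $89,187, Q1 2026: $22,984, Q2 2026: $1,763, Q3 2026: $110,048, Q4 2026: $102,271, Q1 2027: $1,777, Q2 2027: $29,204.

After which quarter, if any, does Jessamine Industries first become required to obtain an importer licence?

Q2 2027

Through Q3 2025: $81,050
Through Q4 2025: $170,237
Through Q1 2026: $193,221
Through Q2 2026: $194,984
Through Q3 2026: $305,032
Through Q4 2026: $407,303
Through Q1 2027: $409,080
Through Q2 2027: $438,284 ← exceeds threshold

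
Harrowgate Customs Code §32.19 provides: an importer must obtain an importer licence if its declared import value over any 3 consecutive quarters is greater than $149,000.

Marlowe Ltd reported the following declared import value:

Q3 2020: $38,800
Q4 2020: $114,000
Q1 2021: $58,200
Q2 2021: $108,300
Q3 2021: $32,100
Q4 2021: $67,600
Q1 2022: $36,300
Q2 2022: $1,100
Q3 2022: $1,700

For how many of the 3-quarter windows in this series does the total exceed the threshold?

Q3 2020–Q1 2021: $38,800 + $114,000 + $58,200 = $211,000 (over)
Q4 2020–Q2 2021: $114,000 + $58,200 + $108,300 = $280,500 (over)
Q1 2021–Q3 2021: $58,200 + $108,300 + $32,100 = $198,600 (over)
Q2 2021–Q4 2021: $108,300 + $32,100 + $67,600 = $208,000 (over)
Q3 2021–Q1 2022: $32,100 + $67,600 + $36,300 = $136,000 (under)
Q4 2021–Q2 2022: $67,600 + $36,300 + $1,100 = $105,000 (under)
Q1 2022–Q3 2022: $36,300 + $1,100 + $1,700 = $39,100 (under)
4 windows exceed the threshold.

4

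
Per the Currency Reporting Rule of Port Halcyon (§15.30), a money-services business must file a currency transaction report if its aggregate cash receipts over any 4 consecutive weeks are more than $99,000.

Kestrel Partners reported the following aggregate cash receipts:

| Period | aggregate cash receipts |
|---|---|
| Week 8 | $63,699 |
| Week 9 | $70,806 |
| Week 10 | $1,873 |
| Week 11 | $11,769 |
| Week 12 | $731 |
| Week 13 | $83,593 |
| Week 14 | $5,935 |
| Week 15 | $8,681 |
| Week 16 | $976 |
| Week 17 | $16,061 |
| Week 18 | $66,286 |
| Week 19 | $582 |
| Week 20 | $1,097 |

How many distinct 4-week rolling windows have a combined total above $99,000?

3

Week 8–Week 11: $63,699 + $70,806 + $1,873 + $11,769 = $148,147 (over)
Week 9–Week 12: $70,806 + $1,873 + $11,769 + $731 = $85,179 (under)
Week 10–Week 13: $1,873 + $11,769 + $731 + $83,593 = $97,966 (under)
Week 11–Week 14: $11,769 + $731 + $83,593 + $5,935 = $102,028 (over)
Week 12–Week 15: $731 + $83,593 + $5,935 + $8,681 = $98,940 (under)
Week 13–Week 16: $83,593 + $5,935 + $8,681 + $976 = $99,185 (over)
Week 14–Week 17: $5,935 + $8,681 + $976 + $16,061 = $31,653 (under)
Week 15–Week 18: $8,681 + $976 + $16,061 + $66,286 = $92,004 (under)
Week 16–Week 19: $976 + $16,061 + $66,286 + $582 = $83,905 (under)
Week 17–Week 20: $16,061 + $66,286 + $582 + $1,097 = $84,026 (under)
3 windows exceed the threshold.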